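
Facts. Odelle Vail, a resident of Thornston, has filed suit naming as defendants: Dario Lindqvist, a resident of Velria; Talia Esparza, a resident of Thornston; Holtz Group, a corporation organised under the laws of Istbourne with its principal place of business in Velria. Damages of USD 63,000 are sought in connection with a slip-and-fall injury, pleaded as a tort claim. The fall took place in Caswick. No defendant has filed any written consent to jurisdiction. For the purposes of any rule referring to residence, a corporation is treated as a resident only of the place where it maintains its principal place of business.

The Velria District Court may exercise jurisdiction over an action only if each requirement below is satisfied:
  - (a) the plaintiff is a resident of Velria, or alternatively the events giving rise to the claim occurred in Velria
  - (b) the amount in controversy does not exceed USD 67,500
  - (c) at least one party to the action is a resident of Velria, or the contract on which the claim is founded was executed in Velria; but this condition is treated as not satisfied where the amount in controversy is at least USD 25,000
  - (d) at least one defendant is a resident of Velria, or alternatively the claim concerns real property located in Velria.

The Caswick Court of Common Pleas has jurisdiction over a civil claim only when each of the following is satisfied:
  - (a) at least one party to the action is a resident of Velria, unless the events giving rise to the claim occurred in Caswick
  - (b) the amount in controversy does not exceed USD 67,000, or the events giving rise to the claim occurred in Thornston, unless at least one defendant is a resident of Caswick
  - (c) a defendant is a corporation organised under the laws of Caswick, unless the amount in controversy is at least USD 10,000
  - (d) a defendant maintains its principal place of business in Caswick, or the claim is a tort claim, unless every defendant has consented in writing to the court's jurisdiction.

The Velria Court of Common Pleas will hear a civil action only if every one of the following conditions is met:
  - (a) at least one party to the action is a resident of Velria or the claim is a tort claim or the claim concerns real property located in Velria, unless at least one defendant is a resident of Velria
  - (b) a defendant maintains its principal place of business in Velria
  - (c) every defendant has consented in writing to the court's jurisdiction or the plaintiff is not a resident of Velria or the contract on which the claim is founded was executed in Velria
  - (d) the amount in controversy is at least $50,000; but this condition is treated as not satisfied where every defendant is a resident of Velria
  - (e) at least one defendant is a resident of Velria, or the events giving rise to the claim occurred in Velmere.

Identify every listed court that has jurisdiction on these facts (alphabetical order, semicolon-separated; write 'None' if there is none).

the Caswick Court of Common Pleas; the Velria Court of Common Pleas

The Velria District Court:
  (a) The plaintiff resides in Thornston, not Velria; the operative events occurred in Caswick, not Velria — none of the alternatives is met. Condition not met.
  (b) The amount in controversy is $63,000, within the USD 67,500 ceiling. Condition met.
  (c) Dario Lindqvist resides in Velria, so one alternative holds. However, the amount in controversy is $63,000, which meets the 25,000 dollars floor, which falls within the stated exception and so defeats the condition. Condition not met.
  (d) Dario Lindqvist resides in Velria — that alternative is enough. Met.
  → No jurisdiction.
The Caswick Court of Common Pleas:
  (a) Dario Lindqvist resides in Velria. Satisfied.
  (b) The amount in controversy is $63,000, within the USD 67,000 ceiling, so one alternative holds. Satisfied.
  (c) The corporate defendant(s) are organised in Istbourne, not Caswick. The proviso rescues it, though: the amount in controversy is USD 63,000, which meets the $10,000 floor. Satisfied.
  (d) The claim is a tort claim, so one alternative holds. Met.
  → All conditions met; jurisdiction exists.
The Velria Court of Common Pleas:
  (a) Dario Lindqvist resides in Velria, which satisfies one of the alternatives. Condition met.
  (b) Holtz Group has its principal place of business in Velria. Satisfied.
  (c) The plaintiff resides in Thornston, which is not Velria, so this disjunct is met. Satisfied.
  (d) The amount in controversy is 63,000 dollars, which meets the USD 50,000 floor. The exception is not triggered, since the defendants reside as follows — Dario Lindqvist in Velria, Talia Esparza in Thornston, Holtz Group in Velria — not all in Velria. Met.
  (e) Dario Lindqvist resides in Velria — that alternative is enough. Met.
  → Jurisdiction lies.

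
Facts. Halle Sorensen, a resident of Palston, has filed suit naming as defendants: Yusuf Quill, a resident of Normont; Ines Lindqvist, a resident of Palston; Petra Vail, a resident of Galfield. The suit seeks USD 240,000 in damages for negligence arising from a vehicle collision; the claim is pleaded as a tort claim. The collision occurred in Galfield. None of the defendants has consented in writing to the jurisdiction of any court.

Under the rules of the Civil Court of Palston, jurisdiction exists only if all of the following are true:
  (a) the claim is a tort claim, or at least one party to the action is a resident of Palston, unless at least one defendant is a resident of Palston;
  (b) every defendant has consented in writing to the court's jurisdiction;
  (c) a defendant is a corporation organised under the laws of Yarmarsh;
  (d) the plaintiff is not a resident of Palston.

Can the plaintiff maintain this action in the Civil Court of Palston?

The Civil Court of Palston:
  (a) The claim is a tort claim, so this disjunct is met. Met.
  (b) No such written consent has been filed. Condition not met.
  (c) No defendant is a corporation. Condition not met.
  (d) The plaintiff resides in Palston. Condition not met.
  → The court lacks jurisdiction.

No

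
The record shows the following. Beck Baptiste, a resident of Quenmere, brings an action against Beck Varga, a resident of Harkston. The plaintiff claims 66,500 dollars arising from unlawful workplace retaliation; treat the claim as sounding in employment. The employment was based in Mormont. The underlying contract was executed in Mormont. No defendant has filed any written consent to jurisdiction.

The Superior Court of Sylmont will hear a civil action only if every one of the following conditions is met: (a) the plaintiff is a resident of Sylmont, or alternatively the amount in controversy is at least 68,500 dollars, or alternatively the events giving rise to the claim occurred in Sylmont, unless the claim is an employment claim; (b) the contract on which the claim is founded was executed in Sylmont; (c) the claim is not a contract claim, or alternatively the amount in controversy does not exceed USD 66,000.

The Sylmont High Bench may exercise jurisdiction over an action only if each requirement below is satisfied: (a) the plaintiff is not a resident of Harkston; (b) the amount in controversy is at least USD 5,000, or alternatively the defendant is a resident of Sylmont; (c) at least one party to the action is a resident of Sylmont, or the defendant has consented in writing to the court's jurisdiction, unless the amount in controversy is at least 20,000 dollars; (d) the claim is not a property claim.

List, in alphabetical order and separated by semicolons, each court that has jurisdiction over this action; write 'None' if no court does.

the Sylmont High Bench

The Superior Court of Sylmont:
  (a) The plaintiff resides in Quenmere, not Sylmont; the amount in controversy is $66,500, below the 68,500 dollars floor; the operative events occurred in Mormont, not Sylmont — every alternative fails. But the claim is an employment claim, and the 'unless' clause therefore excuses the requirement. Satisfied.
  (b) The contract was executed in Mormont, not Sylmont. Not satisfied.
  (c) The claim is an employment claim, not a contract claim — that alternative is enough. Satisfied.
  → Not every requirement is met — no jurisdiction.
The Sylmont High Bench:
  (a) The plaintiff resides in Quenmere, which is not Harkston. Satisfied.
  (b) The amount in controversy is 66,500 dollars, which meets the USD 5,000 floor, which satisfies one of the alternatives. Condition met.
  (c) No party resides in Sylmont; no such written consent has been filed — none of the alternatives is met. But the amount in controversy is $66,500, which meets the USD 20,000 floor, and the 'unless' clause therefore excuses the requirement. Satisfied.
  (d) The claim is an employment claim, not a property claim. Met.
  → The court has jurisdiction.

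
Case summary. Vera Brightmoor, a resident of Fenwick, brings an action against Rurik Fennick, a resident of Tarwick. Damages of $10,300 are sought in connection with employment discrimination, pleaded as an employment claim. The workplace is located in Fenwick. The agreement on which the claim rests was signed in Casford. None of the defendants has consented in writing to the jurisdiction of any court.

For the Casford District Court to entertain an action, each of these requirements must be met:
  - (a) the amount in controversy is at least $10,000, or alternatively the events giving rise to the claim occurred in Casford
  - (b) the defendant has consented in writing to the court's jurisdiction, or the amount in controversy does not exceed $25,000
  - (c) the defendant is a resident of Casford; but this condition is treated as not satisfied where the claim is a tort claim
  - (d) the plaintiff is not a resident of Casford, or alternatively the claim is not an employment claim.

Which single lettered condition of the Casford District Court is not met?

(c)

The Casford District Court:
  (a) The amount in controversy is 10,300 dollars, which meets the $10,000 floor, so this disjunct is met. Condition met.
  (b) The amount in controversy is 10,300 dollars, within the 25,000 dollars ceiling, which satisfies one of the alternatives. Satisfied.
  (c) The defendant resides in Tarwick, not Casford. Condition not met.
  (d) The plaintiff resides in Fenwick, which is not Casford, which satisfies one of the alternatives. Condition met.
Only condition (c) fails.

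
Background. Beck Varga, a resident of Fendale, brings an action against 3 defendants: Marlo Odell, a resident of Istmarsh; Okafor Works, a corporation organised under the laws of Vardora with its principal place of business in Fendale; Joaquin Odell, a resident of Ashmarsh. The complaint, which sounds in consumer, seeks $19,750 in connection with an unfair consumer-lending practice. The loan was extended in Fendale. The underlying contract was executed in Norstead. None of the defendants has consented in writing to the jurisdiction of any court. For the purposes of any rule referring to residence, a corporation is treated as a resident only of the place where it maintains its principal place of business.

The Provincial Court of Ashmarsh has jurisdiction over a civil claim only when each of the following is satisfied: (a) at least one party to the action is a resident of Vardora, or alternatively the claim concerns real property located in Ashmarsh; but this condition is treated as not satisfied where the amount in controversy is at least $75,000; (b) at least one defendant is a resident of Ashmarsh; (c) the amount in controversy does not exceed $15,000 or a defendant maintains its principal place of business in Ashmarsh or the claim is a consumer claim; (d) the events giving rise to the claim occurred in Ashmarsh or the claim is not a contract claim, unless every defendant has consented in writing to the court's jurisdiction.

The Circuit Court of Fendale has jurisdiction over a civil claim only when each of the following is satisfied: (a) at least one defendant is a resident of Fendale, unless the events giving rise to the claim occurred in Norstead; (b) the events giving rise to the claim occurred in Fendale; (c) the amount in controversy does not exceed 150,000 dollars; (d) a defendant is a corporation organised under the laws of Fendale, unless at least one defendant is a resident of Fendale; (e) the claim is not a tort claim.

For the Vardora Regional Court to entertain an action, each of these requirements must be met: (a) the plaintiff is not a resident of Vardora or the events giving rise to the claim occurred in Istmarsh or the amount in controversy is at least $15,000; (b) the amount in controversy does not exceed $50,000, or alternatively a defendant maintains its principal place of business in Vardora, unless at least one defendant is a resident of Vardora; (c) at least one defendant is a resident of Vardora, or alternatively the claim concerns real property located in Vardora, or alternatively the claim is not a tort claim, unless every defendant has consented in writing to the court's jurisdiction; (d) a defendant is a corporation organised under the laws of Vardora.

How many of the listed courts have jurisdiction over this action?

The Provincial Court of Ashmarsh:
  (a) No party resides in Vardora; the claim does not concern real property — every alternative fails. Not satisfied.
  (b) Joaquin Odell resides in Ashmarsh. Met.
  (c) The claim is a consumer claim, which satisfies one of the alternatives. Met.
  (d) The claim is a consumer claim, not a contract claim, which satisfies one of the alternatives. Met.
  → Not every requirement is met — no jurisdiction.
The Circuit Court of Fendale:
  (a) Okafor Works resides in Fendale. Met.
  (b) The operative events occurred in Fendale. Condition met.
  (c) The amount in controversy is $19,750, within the 150,000 dollars ceiling. Condition met.
  (d) The corporate defendant(s) are organised in Vardora, not Fendale. However, Okafor Works resides in Fendale, so the 'unless' proviso supplies this condition. Satisfied.
  (e) The claim is a consumer claim, not a tort claim. Met.
  → The court has jurisdiction.
The Vardora Regional Court:
  (a) The plaintiff resides in Fendale, which is not Vardora, so one alternative holds. Met.
  (b) The amount in controversy is 19,750 dollars, within the 50,000 dollars ceiling — that alternative is enough. Satisfied.
  (c) The claim is a consumer claim, not a tort claim, so one alternative holds. Satisfied.
  (d) Okafor Works is organised under the laws of Vardora. Satisfied.
  → Every requirement is satisfied — jurisdiction.
Courts with jurisdiction: the Circuit Court of Fendale, the Vardora Regional Court — 2 in total.

2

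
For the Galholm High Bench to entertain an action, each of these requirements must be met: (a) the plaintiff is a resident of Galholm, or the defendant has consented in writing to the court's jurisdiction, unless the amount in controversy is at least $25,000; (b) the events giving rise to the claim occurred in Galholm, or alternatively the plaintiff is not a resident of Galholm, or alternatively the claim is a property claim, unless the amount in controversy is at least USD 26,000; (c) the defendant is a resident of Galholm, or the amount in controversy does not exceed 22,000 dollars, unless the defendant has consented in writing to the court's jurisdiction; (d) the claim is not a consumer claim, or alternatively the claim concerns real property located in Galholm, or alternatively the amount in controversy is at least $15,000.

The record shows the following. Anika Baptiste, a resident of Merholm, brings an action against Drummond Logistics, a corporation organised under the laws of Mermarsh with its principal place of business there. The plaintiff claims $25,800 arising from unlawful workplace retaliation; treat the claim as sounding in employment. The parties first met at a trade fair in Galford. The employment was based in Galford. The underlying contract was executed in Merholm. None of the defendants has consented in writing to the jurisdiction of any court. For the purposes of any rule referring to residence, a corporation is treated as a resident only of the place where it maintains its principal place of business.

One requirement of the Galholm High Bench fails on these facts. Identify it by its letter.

(c)

The Galholm High Bench:
  (a) The plaintiff resides in Merholm, not Galholm; no such written consent has been filed — every alternative fails. However, the amount in controversy is USD 25,800, which meets the 25,000 dollars floor, so the 'unless' proviso supplies this condition. Satisfied.
  (b) The plaintiff resides in Merholm, which is not Galholm, so this disjunct is met. Met.
  (c) The defendant resides in Mermarsh, not Galholm; the amount in controversy is USD 25,800, above the 22,000 dollars ceiling — no alternative holds. Nor does the 'unless' clause help: no such written consent has been filed. Fails.
  (d) The claim is an employment claim, not a consumer claim, so this disjunct is met. Met.
Only condition (c) fails.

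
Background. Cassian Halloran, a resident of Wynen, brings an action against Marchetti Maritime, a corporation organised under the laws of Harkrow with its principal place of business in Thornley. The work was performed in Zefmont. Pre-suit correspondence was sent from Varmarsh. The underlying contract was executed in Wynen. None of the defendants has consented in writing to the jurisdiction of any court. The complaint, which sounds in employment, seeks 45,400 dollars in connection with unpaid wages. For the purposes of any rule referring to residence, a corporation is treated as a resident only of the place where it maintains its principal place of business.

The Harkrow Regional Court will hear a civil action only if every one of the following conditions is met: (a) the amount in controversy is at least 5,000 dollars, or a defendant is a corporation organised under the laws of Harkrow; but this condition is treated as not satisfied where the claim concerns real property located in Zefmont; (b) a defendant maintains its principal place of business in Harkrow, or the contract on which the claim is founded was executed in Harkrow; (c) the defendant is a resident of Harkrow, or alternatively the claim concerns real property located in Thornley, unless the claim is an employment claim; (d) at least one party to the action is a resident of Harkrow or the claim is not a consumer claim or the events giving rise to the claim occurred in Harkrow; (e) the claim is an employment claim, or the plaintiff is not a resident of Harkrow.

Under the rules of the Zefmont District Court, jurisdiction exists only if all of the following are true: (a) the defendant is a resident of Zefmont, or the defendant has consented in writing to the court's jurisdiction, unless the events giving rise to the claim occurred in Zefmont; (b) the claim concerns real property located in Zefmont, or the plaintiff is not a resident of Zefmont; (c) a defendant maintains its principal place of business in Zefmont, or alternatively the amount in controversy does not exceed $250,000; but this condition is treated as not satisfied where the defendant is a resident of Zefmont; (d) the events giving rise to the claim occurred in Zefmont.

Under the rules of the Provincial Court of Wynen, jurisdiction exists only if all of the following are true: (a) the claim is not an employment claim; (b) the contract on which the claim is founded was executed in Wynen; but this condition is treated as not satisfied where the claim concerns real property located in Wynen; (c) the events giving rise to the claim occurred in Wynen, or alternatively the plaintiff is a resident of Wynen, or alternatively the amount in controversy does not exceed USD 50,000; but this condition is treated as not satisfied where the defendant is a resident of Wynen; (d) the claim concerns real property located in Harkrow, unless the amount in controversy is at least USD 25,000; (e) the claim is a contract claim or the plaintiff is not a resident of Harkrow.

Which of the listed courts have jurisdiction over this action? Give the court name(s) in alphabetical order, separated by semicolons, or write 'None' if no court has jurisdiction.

the Zefmont District Court

The Harkrow Regional Court:
  (a) The amount in controversy is $45,400, which meets the USD 5,000 floor, which satisfies one of the alternatives. And the carve-out is inapplicable — the claim does not concern real property. Satisfied.
  (b) The corporate defendant(s) have their principal place of business in Thornley, not Harkrow; the contract was executed in Wynen, not Harkrow — every alternative fails. Not satisfied.
  (c) The defendant resides in Thornley, not Harkrow; the claim does not concern real property — no alternative holds. However, the claim is an employment claim, so the 'unless' proviso supplies this condition. Satisfied.
  (d) The claim is an employment claim, not a consumer claim, so this disjunct is met. Satisfied.
  (e) The claim is an employment claim, which satisfies one of the alternatives. Condition met.
  → No jurisdiction.
The Zefmont District Court:
  (a) The defendant resides in Thornley, not Zefmont; no such written consent has been filed — every alternative fails. But the operative events occurred in Zefmont, and the 'unless' clause therefore excuses the requirement. Satisfied.
  (b) The plaintiff resides in Wynen, which is not Zefmont, which satisfies one of the alternatives. Condition met.
  (c) The amount in controversy is $45,400, within the 250,000 dollars ceiling, which satisfies one of the alternatives. The carve-out does not apply: the defendant resides in Thornley, not Zefmont. Met.
  (d) The operative events occurred in Zefmont. Satisfied.
  → All conditions met; jurisdiction exists.
The Provincial Court of Wynen:
  (a) The claim is an employment claim. Not satisfied.
  (b) The contract was executed in Wynen. The exception is not triggered, since the claim does not concern real property. Met.
  (c) The plaintiff resides in Wynen, which satisfies one of the alternatives. The carve-out does not apply: the defendant resides in Thornley, not Wynen. Satisfied.
  (d) The claim does not concern real property. The proviso rescues it, though: the amount in controversy is USD 45,400, which meets the 25,000 dollars floor. Met.
  (e) The plaintiff resides in Wynen, which is not Harkrow — that alternative is enough. Condition met.
  → The court lacks jurisdiction.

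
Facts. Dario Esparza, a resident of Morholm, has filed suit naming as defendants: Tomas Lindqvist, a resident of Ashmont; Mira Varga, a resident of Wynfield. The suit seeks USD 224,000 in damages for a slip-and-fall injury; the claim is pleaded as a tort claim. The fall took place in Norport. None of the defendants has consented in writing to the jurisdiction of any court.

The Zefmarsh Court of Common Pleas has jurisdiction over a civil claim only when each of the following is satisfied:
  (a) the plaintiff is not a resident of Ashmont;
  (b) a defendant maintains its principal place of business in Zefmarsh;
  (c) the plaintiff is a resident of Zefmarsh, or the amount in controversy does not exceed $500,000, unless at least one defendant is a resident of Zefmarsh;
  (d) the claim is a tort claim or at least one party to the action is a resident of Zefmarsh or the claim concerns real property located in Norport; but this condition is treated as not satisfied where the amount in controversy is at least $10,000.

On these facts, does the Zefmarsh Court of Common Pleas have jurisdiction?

No

The Zefmarsh Court of Common Pleas:
  (a) The plaintiff resides in Morholm, which is not Ashmont. Met.
  (b) No defendant is a corporation. Not met.
  (c) The amount in controversy is 224,000 dollars, within the 500,000 dollars ceiling, so this disjunct is met. Met.
  (d) The claim is a tort claim, which satisfies one of the alternatives. But the amount in controversy is USD 224,000, which meets the $10,000 floor, triggering the carve-out and defeating this condition. Not satisfied.
  → The court lacks jurisdiction.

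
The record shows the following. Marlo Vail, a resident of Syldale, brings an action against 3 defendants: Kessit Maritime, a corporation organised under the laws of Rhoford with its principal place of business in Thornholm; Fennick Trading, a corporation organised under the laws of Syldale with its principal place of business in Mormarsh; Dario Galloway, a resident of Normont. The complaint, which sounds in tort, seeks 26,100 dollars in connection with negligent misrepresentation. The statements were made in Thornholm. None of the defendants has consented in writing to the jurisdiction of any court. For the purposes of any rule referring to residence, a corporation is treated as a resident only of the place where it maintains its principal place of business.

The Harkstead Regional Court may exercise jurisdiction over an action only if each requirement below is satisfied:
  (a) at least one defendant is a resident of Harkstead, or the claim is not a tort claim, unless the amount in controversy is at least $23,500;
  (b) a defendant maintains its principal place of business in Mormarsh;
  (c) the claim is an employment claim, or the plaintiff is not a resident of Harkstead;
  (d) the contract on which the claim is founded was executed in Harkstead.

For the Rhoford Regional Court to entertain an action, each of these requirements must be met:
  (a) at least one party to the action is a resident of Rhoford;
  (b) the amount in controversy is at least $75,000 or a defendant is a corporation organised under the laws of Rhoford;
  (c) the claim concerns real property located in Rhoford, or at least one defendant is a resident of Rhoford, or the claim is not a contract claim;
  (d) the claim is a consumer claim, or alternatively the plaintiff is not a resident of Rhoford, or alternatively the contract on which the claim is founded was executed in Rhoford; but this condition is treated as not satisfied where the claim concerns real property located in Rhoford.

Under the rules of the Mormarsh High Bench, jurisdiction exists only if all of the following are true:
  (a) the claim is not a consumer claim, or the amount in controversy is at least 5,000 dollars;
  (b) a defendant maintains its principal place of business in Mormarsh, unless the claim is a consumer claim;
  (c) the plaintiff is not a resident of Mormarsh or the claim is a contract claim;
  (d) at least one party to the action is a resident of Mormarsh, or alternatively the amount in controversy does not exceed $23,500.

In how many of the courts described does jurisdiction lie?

The Harkstead Regional Court:
  (a) No defendant resides in Harkstead (they reside in Thornholm, Mormarsh, Normont); the claim is a tort claim — none of the alternatives is met. However, the amount in controversy is 26,100 dollars, which meets the $23,500 floor, so the 'unless' proviso supplies this condition. Met.
  (b) Fennick Trading has its principal place of business in Mormarsh. Satisfied.
  (c) The plaintiff resides in Syldale, which is not Harkstead, so one alternative holds. Met.
  (d) No contract (and hence no place of execution) is alleged. Condition not met.
  → The court lacks jurisdiction.
The Rhoford Regional Court:
  (a) No party resides in Rhoford. Not met.
  (b) Kessit Maritime is organised under the laws of Rhoford, so one alternative holds. Met.
  (c) The claim is a tort claim, not a contract claim, so one alternative holds. Satisfied.
  (d) The plaintiff resides in Syldale, which is not Rhoford, which satisfies one of the alternatives. And the carve-out is inapplicable — the claim does not concern real property. Condition met.
  → At least one condition fails; no jurisdiction.
The Mormarsh High Bench:
  (a) The claim is a tort claim, not a consumer claim, so this disjunct is met. Satisfied.
  (b) Fennick Trading has its principal place of business in Mormarsh. Met.
  (c) The plaintiff resides in Syldale, which is not Mormarsh — that alternative is enough. Satisfied.
  (d) Fennick Trading resides in Mormarsh, which satisfies one of the alternatives. Satisfied.
  → Jurisdiction lies.
Courts with jurisdiction: the Mormarsh High Bench — 1 in total.

1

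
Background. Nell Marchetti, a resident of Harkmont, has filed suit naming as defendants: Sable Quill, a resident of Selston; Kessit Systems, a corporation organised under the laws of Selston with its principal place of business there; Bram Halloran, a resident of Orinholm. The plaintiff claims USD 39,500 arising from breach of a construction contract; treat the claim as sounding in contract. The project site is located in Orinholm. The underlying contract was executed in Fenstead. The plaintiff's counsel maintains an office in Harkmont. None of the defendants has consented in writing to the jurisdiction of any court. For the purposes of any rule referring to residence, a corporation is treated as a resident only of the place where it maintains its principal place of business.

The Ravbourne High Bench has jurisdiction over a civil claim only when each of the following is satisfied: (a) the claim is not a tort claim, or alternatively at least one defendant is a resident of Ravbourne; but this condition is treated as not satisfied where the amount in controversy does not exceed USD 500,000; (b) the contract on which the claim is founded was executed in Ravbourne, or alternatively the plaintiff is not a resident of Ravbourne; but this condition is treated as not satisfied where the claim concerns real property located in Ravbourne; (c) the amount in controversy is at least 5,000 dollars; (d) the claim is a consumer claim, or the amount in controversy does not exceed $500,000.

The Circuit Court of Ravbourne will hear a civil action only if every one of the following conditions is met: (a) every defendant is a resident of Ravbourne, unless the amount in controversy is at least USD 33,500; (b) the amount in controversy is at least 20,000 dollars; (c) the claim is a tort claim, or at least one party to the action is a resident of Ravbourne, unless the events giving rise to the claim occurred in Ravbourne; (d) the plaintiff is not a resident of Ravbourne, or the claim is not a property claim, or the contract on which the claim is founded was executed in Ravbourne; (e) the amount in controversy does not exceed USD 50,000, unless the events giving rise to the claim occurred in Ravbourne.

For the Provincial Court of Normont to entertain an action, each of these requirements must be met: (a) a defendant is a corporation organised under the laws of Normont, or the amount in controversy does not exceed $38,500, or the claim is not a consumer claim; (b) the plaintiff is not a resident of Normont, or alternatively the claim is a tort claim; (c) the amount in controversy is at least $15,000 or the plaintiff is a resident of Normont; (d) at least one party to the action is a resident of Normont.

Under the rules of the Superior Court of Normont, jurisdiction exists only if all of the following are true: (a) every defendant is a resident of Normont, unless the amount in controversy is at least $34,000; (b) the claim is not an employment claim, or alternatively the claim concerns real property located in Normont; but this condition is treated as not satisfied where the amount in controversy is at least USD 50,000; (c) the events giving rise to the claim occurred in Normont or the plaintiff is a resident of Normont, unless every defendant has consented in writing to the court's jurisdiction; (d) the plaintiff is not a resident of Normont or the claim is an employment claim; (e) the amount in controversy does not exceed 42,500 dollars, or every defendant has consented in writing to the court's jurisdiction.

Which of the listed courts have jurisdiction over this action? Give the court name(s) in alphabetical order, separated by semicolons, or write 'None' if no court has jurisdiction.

None

The Ravbourne High Bench:
  (a) The claim is a contract claim, not a tort claim — that alternative is enough. But the carve-out bites: the amount in controversy is $39,500, within the USD 500,000 ceiling. Not met.
  (b) The plaintiff resides in Harkmont, which is not Ravbourne, so one alternative holds. The carve-out does not apply: the claim does not concern real property. Condition met.
  (c) The amount in controversy is USD 39,500, which meets the $5,000 floor. Met.
  (d) The amount in controversy is USD 39,500, within the $500,000 ceiling, which satisfies one of the alternatives. Satisfied.
  → Not every requirement is met — no jurisdiction.
The Circuit Court of Ravbourne:
  (a) The defendants reside as follows — Sable Quill in Selston, Kessit Systems in Selston, Bram Halloran in Orinholm — not all in Ravbourne. The proviso rescues it, though: the amount in controversy is USD 39,500, which meets the USD 33,500 floor. Condition met.
  (b) The amount in controversy is USD 39,500, which meets the USD 20,000 floor. Condition met.
  (c) The claim is a contract claim, not a tort claim; no party resides in Ravbourne — every alternative fails. The proviso offers no rescue either, since the operative events occurred in Orinholm, not Ravbourne. Fails.
  (d) The plaintiff resides in Harkmont, which is not Ravbourne, so one alternative holds. Satisfied.
  (e) The amount in controversy is USD 39,500, within the $50,000 ceiling. Met.
  → Not every requirement is met — no jurisdiction.
The Provincial Court of Normont:
  (a) The claim is a contract claim, not a consumer claim, so one alternative holds. Satisfied.
  (b) The plaintiff resides in Harkmont, which is not Normont, so one alternative holds. Condition met.
  (c) The amount in controversy is USD 39,500, which meets the USD 15,000 floor, so one alternative holds. Condition met.
  (d) No party resides in Normont. Not met.
  → Not every requirement is met — no jurisdiction.
The Superior Court of Normont:
  (a) The defendants reside as follows — Sable Quill in Selston, Kessit Systems in Selston, Bram Halloran in Orinholm — not all in Normont. But the amount in controversy is 39,500 dollars, which meets the USD 34,000 floor, and the 'unless' clause therefore excuses the requirement. Condition met.
  (b) The claim is a contract claim, not an employment claim, so this disjunct is met. The exception is not triggered, since the amount in controversy is $39,500, below the USD 50,000 floor. Met.
  (c) The operative events occurred in Orinholm, not Normont; the plaintiff resides in Harkmont, not Normont — no alternative holds. And no such written consent has been filed, so the proviso does not save it. Not met.
  (d) The plaintiff resides in Harkmont, which is not Normont, so one alternative holds. Condition met.
  (e) The amount in controversy is $39,500, within the $42,500 ceiling, so this disjunct is met. Condition met.
  → The court lacks jurisdiction.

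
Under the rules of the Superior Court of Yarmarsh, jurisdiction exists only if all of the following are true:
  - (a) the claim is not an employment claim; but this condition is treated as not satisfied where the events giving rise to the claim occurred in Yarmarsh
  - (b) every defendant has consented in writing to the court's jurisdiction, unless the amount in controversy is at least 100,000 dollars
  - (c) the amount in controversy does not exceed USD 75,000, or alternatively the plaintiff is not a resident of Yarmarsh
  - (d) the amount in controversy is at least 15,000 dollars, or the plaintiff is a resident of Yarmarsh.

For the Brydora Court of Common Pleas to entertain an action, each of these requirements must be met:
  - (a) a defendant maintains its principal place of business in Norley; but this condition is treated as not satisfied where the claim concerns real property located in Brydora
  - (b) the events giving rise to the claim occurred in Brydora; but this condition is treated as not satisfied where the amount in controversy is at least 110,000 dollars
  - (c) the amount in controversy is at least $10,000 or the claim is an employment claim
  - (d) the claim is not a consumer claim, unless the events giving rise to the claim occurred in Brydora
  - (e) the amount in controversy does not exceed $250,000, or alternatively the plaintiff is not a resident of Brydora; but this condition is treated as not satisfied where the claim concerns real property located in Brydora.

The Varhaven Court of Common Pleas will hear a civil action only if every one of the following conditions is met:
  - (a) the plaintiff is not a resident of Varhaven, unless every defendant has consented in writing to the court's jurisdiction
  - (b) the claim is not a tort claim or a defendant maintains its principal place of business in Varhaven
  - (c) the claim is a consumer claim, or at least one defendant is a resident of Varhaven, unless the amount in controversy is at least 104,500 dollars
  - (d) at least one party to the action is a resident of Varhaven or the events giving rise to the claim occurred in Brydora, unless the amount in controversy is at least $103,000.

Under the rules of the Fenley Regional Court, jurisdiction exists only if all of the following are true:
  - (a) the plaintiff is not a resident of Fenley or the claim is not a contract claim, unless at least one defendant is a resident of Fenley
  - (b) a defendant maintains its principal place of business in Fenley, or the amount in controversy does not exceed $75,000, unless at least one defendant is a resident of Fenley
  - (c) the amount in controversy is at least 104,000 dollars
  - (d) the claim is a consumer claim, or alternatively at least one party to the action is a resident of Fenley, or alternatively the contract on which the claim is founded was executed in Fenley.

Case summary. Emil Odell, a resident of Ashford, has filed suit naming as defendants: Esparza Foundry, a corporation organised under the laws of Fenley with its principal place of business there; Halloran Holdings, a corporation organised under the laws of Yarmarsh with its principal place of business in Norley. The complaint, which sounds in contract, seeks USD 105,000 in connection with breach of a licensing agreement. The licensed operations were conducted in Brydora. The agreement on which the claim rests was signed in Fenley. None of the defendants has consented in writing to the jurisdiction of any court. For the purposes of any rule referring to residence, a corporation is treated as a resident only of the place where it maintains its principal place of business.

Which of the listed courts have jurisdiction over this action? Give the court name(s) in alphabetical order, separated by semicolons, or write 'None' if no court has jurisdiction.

The Superior Court of Yarmarsh:
  (a) The claim is a contract claim, not an employment claim. The carve-out does not apply: the operative events occurred in Brydora, not Yarmarsh. Condition met.
  (b) No such written consent has been filed. The proviso rescues it, though: the amount in controversy is 105,000 dollars, which meets the USD 100,000 floor. Condition met.
  (c) The plaintiff resides in Ashford, which is not Yarmarsh, so this disjunct is met. Met.
  (d) The amount in controversy is $105,000, which meets the 15,000 dollars floor, which satisfies one of the alternatives. Condition met.
  → Jurisdiction lies.
The Brydora Court of Common Pleas:
  (a) Halloran Holdings has its principal place of business in Norley. The exception is not triggered, since the claim does not concern real property. Satisfied.
  (b) The operative events occurred in Brydora. The exception is not triggered, since the amount in controversy is 105,000 dollars, below the $110,000 floor. Met.
  (c) The amount in controversy is 105,000 dollars, which meets the USD 10,000 floor — that alternative is enough. Condition met.
  (d) The claim is a contract claim, not a consumer claim. Met.
  (e) The amount in controversy is $105,000, within the 250,000 dollars ceiling, so one alternative holds. And the carve-out is inapplicable — the claim does not concern real property. Met.
  → The court has jurisdiction.
The Varhaven Court of Common Pleas:
  (a) The plaintiff resides in Ashford, which is not Varhaven. Condition met.
  (b) The claim is a contract claim, not a tort claim, which satisfies one of the alternatives. Satisfied.
  (c) The claim is a contract claim, not a consumer claim; no defendant resides in Varhaven (they reside in Fenley, Norley) — every alternative fails. But the amount in controversy is 105,000 dollars, which meets the USD 104,500 floor, and the 'unless' clause therefore excuses the requirement. Condition met.
  (d) The operative events occurred in Brydora, which satisfies one of the alternatives. Condition met.
  → Every requirement is satisfied — jurisdiction.
The Fenley Regional Court:
  (a) The plaintiff resides in Ashford, which is not Fenley, which satisfies one of the alternatives. Met.
  (b) Esparza Foundry has its principal place of business in Fenley, which satisfies one of the alternatives. Satisfied.
  (c) The amount in controversy is USD 105,000, which meets the 104,000 dollars floor. Met.
  (d) Esparza Foundry resides in Fenley, so this disjunct is met. Met.
  → The court has jurisdiction.

the Brydora Court of Common Pleas; the Fenley Regional Court; the Superior Court of Yarmarsh; the Varhaven Court of Common Pleas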